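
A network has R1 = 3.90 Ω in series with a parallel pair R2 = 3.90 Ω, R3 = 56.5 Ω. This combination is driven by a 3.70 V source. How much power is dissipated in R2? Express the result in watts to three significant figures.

Replace R2 and R3 with their parallel equivalent so the circuit becomes R1 in series with R_p.
R_p = (3.90×56.5)/(3.90+56.5) = 3.648 Ω
R_total = 3.90 + 3.648 = 7.548 Ω
I = V / R_total = 3.70 / 7.548 = 0.4902 A
Voltage across the parallel pair: V_p = I × R_p = 0.4902 × 3.648 = 1.788 V
With V_p across R2, its power is V_p²/R2.
P_R2 = (1.788)² / 3.90 = 0.8200 W

0.820 W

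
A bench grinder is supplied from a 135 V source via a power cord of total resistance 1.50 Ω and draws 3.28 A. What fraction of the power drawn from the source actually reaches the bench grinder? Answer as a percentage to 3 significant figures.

The power cord carries the full 3.28 A.
P_line = I² R_line = (3.280)² × 1.50 = 16.14 W
P_source = V I = 135 × 3.280 = 442.8 W; P_load = 426.7 W
η = P_load / P_source = 426.7 / 442.8 = 0.9636

96.4 %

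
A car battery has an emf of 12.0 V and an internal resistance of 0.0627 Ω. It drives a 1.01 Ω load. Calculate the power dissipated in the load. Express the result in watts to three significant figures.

126 W

Load and internal resistance form a series loop — compute the loop current, then the load power via I²R.
I = ε / (r + R) = 12.0 / (0.0627 + 1.01) = 11.19 A
P_load = I² R = (11.19)² × 1.01 = 126.4 W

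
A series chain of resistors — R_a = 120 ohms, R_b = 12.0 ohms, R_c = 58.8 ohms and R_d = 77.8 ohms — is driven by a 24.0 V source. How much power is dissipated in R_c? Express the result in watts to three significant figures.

0.469 W

Every series element carries the same I. Get I from the total resistance, then P = I² × R_c.
R_total = 120 + 12.0 + 58.8 + 77.8 = 268.6 Ω
I = V / R_total = 24.0 / 268.6 = 0.08935 A
P_R_c = I² × R_c = (0.08935)² × 58.8 = 0.4694 W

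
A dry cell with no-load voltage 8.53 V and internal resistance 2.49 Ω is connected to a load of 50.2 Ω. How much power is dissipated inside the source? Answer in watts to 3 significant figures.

0.0653 W

The source's internal resistance is just another series element carrying I; its dissipation is I²r.
I = ε / (r + R) = 8.53 / (2.49 + 50.2) = 0.1619 A
P_int = I² r = (0.1619)² × 2.49 = 0.06526 W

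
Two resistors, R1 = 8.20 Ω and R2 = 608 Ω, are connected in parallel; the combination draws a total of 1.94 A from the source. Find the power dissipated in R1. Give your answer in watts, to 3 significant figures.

Only the total current is stated, so first find the parallel equivalent to get the voltage across the combination.
1/R_eq = 1/8.20 + 1/608 ⇒ R_eq = 8.091 Ω
V = I_total × R_eq = 1.940 × 8.091 = 15.70 V
P_R1 = V² / R1 = (15.70)² / 8.20 = 30.05 W

30.0 W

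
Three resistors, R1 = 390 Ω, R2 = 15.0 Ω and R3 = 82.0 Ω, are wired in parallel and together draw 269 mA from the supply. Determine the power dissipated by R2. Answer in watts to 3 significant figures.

Parallel branches share V, not I — compute V via R_eq, then use V²/R for the target branch.
1/R_eq = 1/390 + 1/15.0 + 1/82.0 ⇒ R_eq = 12.28 Ω
V = I_total × R_eq = 0.2690 × 12.28 = 3.304 V
P_R2 = V² / R2 = (3.304)² / 15.0 = 0.7276 W

0.728 W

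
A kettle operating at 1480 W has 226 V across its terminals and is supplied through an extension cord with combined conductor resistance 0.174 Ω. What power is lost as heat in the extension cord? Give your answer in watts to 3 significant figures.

7.46 W

The extension cord and load are in series, so the same current flows in both; the loss is I²R_line.
I = P / V = 1480 / 226 = 6.549 A through the extension cord.
P_line = I² R_line = (6.549)² × 0.174 = 7.462 W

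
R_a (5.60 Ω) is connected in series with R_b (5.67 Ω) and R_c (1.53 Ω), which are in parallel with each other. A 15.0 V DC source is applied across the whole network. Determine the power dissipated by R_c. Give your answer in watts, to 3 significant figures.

Replace R_b and R_c with their parallel equivalent so the circuit becomes R_a in series with R_p.
R_p = (5.67×1.53)/(5.67+1.53) = 1.205 Ω
R_total = 5.60 + 1.205 = 6.805 Ω
I = V / R_total = 15.0 / 6.805 = 2.204 A
Voltage across the parallel pair: V_p = I × R_p = 2.204 × 1.205 = 2.656 V
R_c sees V_p directly, so P = V_p² / R_c.
P_R_c = (2.656)² / 1.53 = 4.610 W

4.61 W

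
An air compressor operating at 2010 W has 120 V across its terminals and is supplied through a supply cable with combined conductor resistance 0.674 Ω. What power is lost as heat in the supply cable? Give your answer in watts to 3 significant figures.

189 W

Only the current and the line resistance are needed for the I²R loss.
I = P / V = 2010 / 120 = 16.75 A through the supply cable.
P_line = I² R_line = (16.75)² × 0.674 = 189.1 W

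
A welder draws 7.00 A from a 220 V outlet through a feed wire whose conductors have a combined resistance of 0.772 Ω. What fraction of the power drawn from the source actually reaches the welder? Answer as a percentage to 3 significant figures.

97.5 %

The feed wire carries the full 7.00 A.
P_line = I² R_line = (7.000)² × 0.772 = 37.83 W
P_source = V I = 220 × 7.000 = 1540 W; P_load = 1502 W
η = P_load / P_source = 1502 / 1540 = 0.9754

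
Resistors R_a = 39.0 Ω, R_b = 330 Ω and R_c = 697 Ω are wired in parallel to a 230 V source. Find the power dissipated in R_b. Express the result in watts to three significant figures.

Each parallel branch sees the full supply voltage, so P = V²/R applies directly to the target branch.
P_R_b = V² / R_b = (230)² / 330 Ω = 160.3 W

160 W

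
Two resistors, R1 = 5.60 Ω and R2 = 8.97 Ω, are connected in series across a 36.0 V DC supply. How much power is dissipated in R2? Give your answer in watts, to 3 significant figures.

In a series string the same current flows through every resistor — find that current, then P = I²R for the one we want.
R_total = 5.60 + 8.97 = 14.57 Ω
I = V / R_total = 36.0 / 14.57 = 2.471 A
P_R2 = I² × R2 = (2.471)² × 8.97 = 54.76 W

54.8 W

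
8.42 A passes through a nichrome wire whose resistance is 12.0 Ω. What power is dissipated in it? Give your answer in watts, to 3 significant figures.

Current and resistance are given, so P = I²R is the direct form.
P = (8.420 A)² × 12.0 Ω = 850.8 W

851 W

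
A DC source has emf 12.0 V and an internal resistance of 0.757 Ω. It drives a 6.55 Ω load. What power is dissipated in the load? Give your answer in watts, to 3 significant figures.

With r and R in series, I = ε/(r+R); the load dissipates I²R.
I = ε / (r + R) = 12.0 / (0.757 + 6.55) = 1.642 A
P_load = I² R = (1.642)² × 6.55 = 17.67 W

17.7 W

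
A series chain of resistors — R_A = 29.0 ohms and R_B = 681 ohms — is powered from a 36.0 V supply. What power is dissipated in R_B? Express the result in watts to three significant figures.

1.75 W

The current is common to all series resistors; compute it, then apply P = I²R for the target.
R_total = 29.0 + 681 = 710.0 Ω
I = V / R_total = 36.0 / 710.0 = 0.05070 A
P_R_B = I² × R_B = (0.05070)² × 681 = 1.751 W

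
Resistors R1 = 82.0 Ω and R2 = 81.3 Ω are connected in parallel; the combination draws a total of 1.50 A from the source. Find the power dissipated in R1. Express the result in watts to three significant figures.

We need the common branch voltage; get it from I_total × R_eq, then P = V²/R for the branch.
1/R_eq = 1/82.0 + 1/81.3 ⇒ R_eq = 40.82 Ω
V = I_total × R_eq = 1.500 × 40.82 = 61.24 V
P_R1 = V² / R1 = (61.24)² / 82.0 = 45.73 W

45.7 W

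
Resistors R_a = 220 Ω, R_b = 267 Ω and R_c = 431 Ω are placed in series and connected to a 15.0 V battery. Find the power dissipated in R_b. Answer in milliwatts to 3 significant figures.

Every series element carries the same I. Get I from the total resistance, then P = I² × R_b.
R_total = 220 + 267 + 431 = 918.0 Ω
I = V / R_total = 15.0 / 918.0 = 0.01634 A
P_R_b = I² × R_b = (0.01634)² × 267 = 0.07129 W

71.3 mW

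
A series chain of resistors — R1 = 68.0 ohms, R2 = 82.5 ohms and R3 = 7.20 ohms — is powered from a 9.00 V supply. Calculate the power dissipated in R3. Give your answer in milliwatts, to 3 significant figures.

23.5 mW

Every series element carries the same I. Get I from the total resistance, then P = I² × R3.
R_total = 68.0 + 82.5 + 7.20 = 157.7 Ω
I = V / R_total = 9.00 / 157.7 = 0.05707 A
P_R3 = I² × R3 = (0.05707)² × 7.20 = 0.02345 W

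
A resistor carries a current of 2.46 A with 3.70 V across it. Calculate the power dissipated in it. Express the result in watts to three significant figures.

Both the voltage across and the current through the element are known, so P = V I applies directly.
P = 3.70 V × 2.460 A = 9.102 W

9.10 W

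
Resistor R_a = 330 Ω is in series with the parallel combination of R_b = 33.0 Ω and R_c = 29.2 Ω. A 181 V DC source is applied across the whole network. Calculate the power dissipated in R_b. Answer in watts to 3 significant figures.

2.00 W

Collapse R_b‖R_c to a single equivalent, reducing the network to two series elements.
R_p = (33.0×29.2)/(33.0+29.2) = 15.49 Ω
R_total = 330 + 15.49 = 345.5 Ω
I = V / R_total = 181 / 345.5 = 0.5239 A
Voltage across the parallel pair: V_p = I × R_p = 0.5239 × 15.49 = 8.116 V
With V_p across R_b, its power is V_p²/R_b.
P_R_b = (8.116)² / 33.0 = 1.996 W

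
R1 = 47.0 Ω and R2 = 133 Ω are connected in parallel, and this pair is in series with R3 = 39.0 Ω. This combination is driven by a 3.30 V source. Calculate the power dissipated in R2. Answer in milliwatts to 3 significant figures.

18.2 mW

Combine R1 and R2 into their parallel equivalent first, reducing the network to two series resistors.
R_p = (47.0×133)/(47.0+133) = 34.73 Ω
R_total = R_p + 39.0 = 34.73 + 39.0 = 73.73 Ω
I = V / R_total = 3.30 / 73.73 = 0.04476 A
Voltage across the parallel pair: V_p = I × R_p = 0.04476 × 34.73 = 1.554 V
R2 has V_p across it, so P = V_p²/R2.
P_R2 = (1.554)² / 133 = 0.01817 W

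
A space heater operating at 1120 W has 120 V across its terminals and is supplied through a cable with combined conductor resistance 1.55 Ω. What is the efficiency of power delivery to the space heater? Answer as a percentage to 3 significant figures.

89.2 %

I = P / V = 1120 / 120 = 9.333 A through the cable.
P_line = I² R_line = (9.333)² × 1.55 = 135.0 W
P_source = P_load + P_line = 1120 + 135.0 = 1255 W
η = P_load / P_source = 1120 / 1255 = 0.8924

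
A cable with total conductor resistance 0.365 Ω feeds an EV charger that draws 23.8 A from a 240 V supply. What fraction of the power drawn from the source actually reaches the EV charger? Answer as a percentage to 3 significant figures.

The cable carries the full 23.8 A.
P_line = I² R_line = (23.80)² × 0.365 = 206.8 W
P_source = V I = 240 × 23.80 = 5712 W; P_load = 5505 W
η = P_load / P_source = 5505 / 5712 = 0.9638

96.4 %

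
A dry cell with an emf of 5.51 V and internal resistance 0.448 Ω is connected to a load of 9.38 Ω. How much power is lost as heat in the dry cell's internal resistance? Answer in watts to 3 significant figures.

r is in series with the load, so it carries the full circuit current — the loss in it is I²r.
I = ε / (r + R) = 5.51 / (0.448 + 9.38) = 0.5606 A
P_int = I² r = (0.5606)² × 0.448 = 0.1408 W

0.141 W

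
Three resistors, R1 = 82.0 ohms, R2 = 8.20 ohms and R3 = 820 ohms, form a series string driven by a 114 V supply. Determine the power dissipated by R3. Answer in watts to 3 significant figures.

12.9 W

The current is common to all series resistors; compute it, then apply P = I²R for the target.
R_total = 82.0 + 8.20 + 820 = 910.2 Ω
I = V / R_total = 114 / 910.2 = 0.1252 A
P_R3 = I² × R3 = (0.1252)² × 820 = 12.86 W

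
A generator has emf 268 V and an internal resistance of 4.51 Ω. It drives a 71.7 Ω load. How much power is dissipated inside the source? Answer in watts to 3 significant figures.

The internal resistance carries the same current as the load; P_int = I²r.
I = ε / (r + R) = 268 / (4.51 + 71.7) = 3.517 A
P_int = I² r = (3.517)² × 4.51 = 55.77 W

55.8 W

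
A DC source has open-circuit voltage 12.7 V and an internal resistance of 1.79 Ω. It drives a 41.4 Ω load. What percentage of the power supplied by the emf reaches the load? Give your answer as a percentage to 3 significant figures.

95.9 %

Efficiency is P_load / P_total. With a series r and R sharing the same I, P = I²R for each, so η = R/(R+r).
η = R / (R + r) = 41.4 / (41.4 + 1.79) = 0.9586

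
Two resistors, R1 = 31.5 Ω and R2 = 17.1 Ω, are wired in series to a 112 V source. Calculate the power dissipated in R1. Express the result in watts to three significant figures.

Since the resistors are in series they all carry the loop current I = V/R_total; the power in any one is I²R.
R_total = 31.5 + 17.1 = 48.60 Ω
I = V / R_total = 112 / 48.60 = 2.305 A
P_R1 = I² × R1 = (2.305)² × 31.5 = 167.3 W

167 W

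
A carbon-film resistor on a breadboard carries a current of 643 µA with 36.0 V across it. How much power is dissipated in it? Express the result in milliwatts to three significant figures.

Since both terminal voltage and current are stated, P = V I gives the power in one step.
P = 36.0 V × 0.0006430 A = 0.02315 W

23.1 mW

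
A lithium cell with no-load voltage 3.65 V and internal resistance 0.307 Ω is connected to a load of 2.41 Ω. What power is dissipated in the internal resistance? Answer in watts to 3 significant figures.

r is in series with the load, so it carries the full circuit current — the loss in it is I²r.
I = ε / (r + R) = 3.65 / (0.307 + 2.41) = 1.343 A
P_int = I² r = (1.343)² × 0.307 = 0.5540 W

0.554 W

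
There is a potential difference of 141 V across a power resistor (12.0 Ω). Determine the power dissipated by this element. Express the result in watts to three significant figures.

V and R are stated; P = V²/R avoids computing the current.
P = (141 V)² / 12.0 Ω = 1657 W

1660 W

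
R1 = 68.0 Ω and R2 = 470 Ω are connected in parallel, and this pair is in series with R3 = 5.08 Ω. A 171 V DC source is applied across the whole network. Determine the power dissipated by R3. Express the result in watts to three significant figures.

First find R_p for the parallel pair, then treat R_p + R3 as a series loop.
R_p = (68.0×470)/(68.0+470) = 59.41 Ω
R_total = R_p + 5.08 = 59.41 + 5.08 = 64.49 Ω
I = V / R_total = 171 / 64.49 = 2.652 A
All the supply current flows through R3; use P = I²R3.
P_R3 = (2.652)² × 5.08 = 35.72 W

35.7 W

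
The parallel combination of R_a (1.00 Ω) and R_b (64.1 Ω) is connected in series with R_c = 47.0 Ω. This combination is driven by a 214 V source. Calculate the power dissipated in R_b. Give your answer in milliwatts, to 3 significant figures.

Combine R_a and R_b into their parallel equivalent first, reducing the network to two series resistors.
R_p = (1.00×64.1)/(1.00+64.1) = 0.9846 Ω
R_total = R_p + 47.0 = 0.9846 + 47.0 = 47.98 Ω
I = V / R_total = 214 / 47.98 = 4.460 A
Voltage across the parallel pair: V_p = I × R_p = 4.460 × 0.9846 = 4.391 V
R_b sits across V_p; its power is V_p²/R.
P_R_b = (4.391)² / 64.1 = 0.3008 W

301 mW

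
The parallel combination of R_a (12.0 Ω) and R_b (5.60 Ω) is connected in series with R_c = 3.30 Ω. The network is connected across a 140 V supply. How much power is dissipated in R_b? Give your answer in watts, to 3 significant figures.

1010 W

Collapse the R_a‖R_b pair into one equivalent R_p; then R_p and R_c form a series string.
R_p = (12.0×5.60)/(12.0+5.60) = 3.818 Ω
R_total = R_p + 3.30 = 3.818 + 3.30 = 7.118 Ω
I = V / R_total = 140 / 7.118 = 19.67 A
Voltage across the parallel pair: V_p = I × R_p = 19.67 × 3.818 = 75.10 V
R_b has V_p across it, so P = V_p²/R_b.
P_R_b = (75.10)² / 5.60 = 1007 W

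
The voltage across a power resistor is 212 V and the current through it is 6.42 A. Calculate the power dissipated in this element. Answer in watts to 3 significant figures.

1360 W

Since both terminal voltage and current are stated, P = V I gives the power in one step.
P = 212 V × 6.420 A = 1361 W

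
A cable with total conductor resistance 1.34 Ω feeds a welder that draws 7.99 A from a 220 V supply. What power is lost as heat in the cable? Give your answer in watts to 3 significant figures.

85.5 W

The cable is a series resistance carrying the load current; its dissipation is I²R_line.
The cable carries the full 7.99 A.
P_line = I² R_line = (7.990)² × 1.34 = 85.55 W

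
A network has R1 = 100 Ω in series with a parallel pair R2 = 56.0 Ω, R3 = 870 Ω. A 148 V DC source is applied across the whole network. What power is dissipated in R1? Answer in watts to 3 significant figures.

First combine the parallel branches into one equivalent R_p, then R1 + R_p is a series pair.
R_p = (56.0×870)/(56.0+870) = 52.61 Ω
R_total = 100 + 52.61 = 152.6 Ω
I = V / R_total = 148 / 152.6 = 0.9698 A
R1 carries the full series current, so P = I²R.
P_R1 = (0.9698)² × 100 = 94.05 W

94.0 W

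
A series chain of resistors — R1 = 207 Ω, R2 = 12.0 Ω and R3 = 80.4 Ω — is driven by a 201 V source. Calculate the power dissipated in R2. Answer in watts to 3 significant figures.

Every series element carries the same I. Get I from the total resistance, then P = I² × R2.
R_total = 207 + 12.0 + 80.4 = 299.4 Ω
I = V / R_total = 201 / 299.4 = 0.6713 A
P_R2 = I² × R2 = (0.6713)² × 12.0 = 5.408 W

5.41 W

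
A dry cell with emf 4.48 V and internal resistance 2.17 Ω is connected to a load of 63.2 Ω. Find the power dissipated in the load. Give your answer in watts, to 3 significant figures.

0.297 W

Find the circuit current first, then P = I²R for the load (series elements share I).
I = ε / (r + R) = 4.48 / (2.17 + 63.2) = 0.06853 A
P_load = I² R = (0.06853)² × 63.2 = 0.2968 W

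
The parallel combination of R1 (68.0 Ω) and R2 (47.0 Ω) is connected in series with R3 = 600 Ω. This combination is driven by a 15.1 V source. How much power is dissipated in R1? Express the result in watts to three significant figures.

Combine R1 and R2 into their parallel equivalent first, reducing the network to two series resistors.
R_p = (68.0×47.0)/(68.0+47.0) = 27.79 Ω
R_total = R_p + 600 = 27.79 + 600 = 627.8 Ω
I = V / R_total = 15.1 / 627.8 = 0.02405 A
Voltage across the parallel pair: V_p = I × R_p = 0.02405 × 27.79 = 0.6685 V
Use P = V²/R for R1 with V = V_p.
P_R1 = (0.6685)² / 68.0 = 0.006571 W

0.00657 W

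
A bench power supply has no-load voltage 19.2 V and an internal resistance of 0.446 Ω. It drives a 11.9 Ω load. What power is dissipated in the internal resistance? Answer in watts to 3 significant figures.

r is in series with the load, so it carries the full circuit current — the loss in it is I²r.
I = ε / (r + R) = 19.2 / (0.446 + 11.9) = 1.555 A
P_int = I² r = (1.555)² × 0.446 = 1.079 W

1.08 W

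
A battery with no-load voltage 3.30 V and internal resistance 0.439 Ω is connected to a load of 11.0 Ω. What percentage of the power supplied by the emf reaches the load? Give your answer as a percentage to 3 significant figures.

η = P_load/(P_load+P_int) = I²R/(I²R+I²r) = R/(R+r) — the I² cancels for series elements.
η = R / (R + r) = 11.0 / (11.0 + 0.439) = 0.9616

96.2 %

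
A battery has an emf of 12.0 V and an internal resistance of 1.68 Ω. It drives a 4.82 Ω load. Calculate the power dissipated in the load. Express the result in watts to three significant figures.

Load and internal resistance form a series loop — compute the loop current, then the load power via I²R.
I = ε / (r + R) = 12.0 / (1.68 + 4.82) = 1.846 A
P_load = I² R = (1.846)² × 4.82 = 16.43 W

16.4 W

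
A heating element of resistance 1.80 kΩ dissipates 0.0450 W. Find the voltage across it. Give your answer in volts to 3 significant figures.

9.00 V

The two known quantities fix the third via V = √(P R).
V = √(0.0450 × 1800) = 9.000 V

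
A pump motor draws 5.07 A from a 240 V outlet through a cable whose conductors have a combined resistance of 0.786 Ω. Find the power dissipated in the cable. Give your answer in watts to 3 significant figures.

20.2 W

Only the current and the line resistance are needed for the I²R loss.
The cable carries the full 5.07 A.
P_line = I² R_line = (5.070)² × 0.786 = 20.20 W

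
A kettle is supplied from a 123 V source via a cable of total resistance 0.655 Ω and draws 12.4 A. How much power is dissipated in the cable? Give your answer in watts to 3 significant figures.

101 W

The cable is a series resistance carrying the load current; its dissipation is I²R_line.
The cable carries the full 12.4 A.
P_line = I² R_line = (12.40)² × 0.655 = 100.7 W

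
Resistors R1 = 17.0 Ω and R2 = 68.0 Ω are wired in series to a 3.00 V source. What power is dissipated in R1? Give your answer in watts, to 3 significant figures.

The current is common to all series resistors; compute it, then apply P = I²R for the target.
R_total = 17.0 + 68.0 = 85.00 Ω
I = V / R_total = 3.00 / 85.00 = 0.03529 A
P_R1 = I² × R1 = (0.03529)² × 17.0 = 0.02118 W

0.0212 W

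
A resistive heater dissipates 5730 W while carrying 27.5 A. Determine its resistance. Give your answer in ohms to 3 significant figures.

Rearranging the power relation for the two known quantities gives R = P / I².
R = 5730 / (27.50)² = 7.577 Ω

7.58 Ω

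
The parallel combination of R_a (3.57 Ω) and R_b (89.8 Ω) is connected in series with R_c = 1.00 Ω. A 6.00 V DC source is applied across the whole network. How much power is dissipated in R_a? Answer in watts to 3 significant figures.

6.05 W

Collapse the R_a‖R_b pair into one equivalent R_p; then R_p and R_c form a series string.
R_p = (3.57×89.8)/(3.57+89.8) = 3.434 Ω
R_total = R_p + 1.00 = 3.434 + 1.00 = 4.434 Ω
I = V / R_total = 6.00 / 4.434 = 1.353 A
Voltage across the parallel pair: V_p = I × R_p = 1.353 × 3.434 = 4.647 V
Use P = V²/R for R_a with V = V_p.
P_R_a = (4.647)² / 3.57 = 6.048 W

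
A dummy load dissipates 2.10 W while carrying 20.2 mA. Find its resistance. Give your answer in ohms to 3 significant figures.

Rearranging the power relation for the two known quantities gives R = P / I².
R = 2.10 / (0.02020)² = 5147 Ω

5150 Ω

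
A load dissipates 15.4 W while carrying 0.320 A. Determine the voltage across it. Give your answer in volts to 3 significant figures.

48.1 V

From P = V I = I²R = V²/R, with the two given quantities we get V = P / I.
V = 15.4 / 0.3200 = 48.12 V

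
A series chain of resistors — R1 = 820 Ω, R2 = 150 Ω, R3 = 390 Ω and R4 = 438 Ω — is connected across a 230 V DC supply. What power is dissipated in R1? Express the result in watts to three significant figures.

13.4 W

Every series element carries the same I. Get I from the total resistance, then P = I² × R1.
R_total = 820 + 150 + 390 + 438 = 1798 Ω
I = V / R_total = 230 / 1798 = 0.1279 A
P_R1 = I² × R1 = (0.1279)² × 820 = 13.42 W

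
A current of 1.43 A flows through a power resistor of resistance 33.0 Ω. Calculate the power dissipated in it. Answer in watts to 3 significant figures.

67.5 W

With I and R stated, P = I²R applies in one step.
P = (1.430 A)² × 33.0 Ω = 67.48 W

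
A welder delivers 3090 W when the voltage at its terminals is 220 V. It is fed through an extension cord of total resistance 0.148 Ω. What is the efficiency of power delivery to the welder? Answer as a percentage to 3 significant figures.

99.1 %

I = P / V = 3090 / 220 = 14.05 A through the extension cord.
P_line = I² R_line = (14.05)² × 0.148 = 29.20 W
P_source = P_load + P_line = 3090 + 29.20 = 3119 W
η = P_load / P_source = 3090 / 3119 = 0.9906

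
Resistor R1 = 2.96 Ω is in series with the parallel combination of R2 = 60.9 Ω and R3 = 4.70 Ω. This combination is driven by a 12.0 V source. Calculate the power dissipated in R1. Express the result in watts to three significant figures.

Collapse R2‖R3 to a single equivalent, reducing the network to two series elements.
R_p = (60.9×4.70)/(60.9+4.70) = 4.363 Ω
R_total = 2.96 + 4.363 = 7.323 Ω
I = V / R_total = 12.0 / 7.323 = 1.639 A
All the current flows through R1; use P = I²R.
P_R1 = (1.639)² × 2.96 = 7.948 W

7.95 W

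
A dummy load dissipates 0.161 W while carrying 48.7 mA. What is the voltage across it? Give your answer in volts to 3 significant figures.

From P = V I = I²R = V²/R, with the two given quantities we get V = P / I.
V = 0.161 / 0.04870 = 3.306 V

3.31 V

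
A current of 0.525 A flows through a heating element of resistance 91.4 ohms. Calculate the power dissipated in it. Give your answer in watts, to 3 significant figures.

25.2 W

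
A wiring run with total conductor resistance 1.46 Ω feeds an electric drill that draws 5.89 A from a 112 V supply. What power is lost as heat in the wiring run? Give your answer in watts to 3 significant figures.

The wiring run and load are in series, so the same current flows in both; the loss is I²R_line.
The wiring run carries the full 5.89 A.
P_line = I² R_line = (5.890)² × 1.46 = 50.65 W

50.7 W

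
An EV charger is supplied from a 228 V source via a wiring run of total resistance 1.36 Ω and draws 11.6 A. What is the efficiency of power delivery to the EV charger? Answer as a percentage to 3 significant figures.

93.1 %

The wiring run carries the full 11.6 A.
P_line = I² R_line = (11.60)² × 1.36 = 183.0 W
P_source = V I = 228 × 11.60 = 2645 W; P_load = 2462 W
η = P_load / P_source = 2462 / 2645 = 0.9308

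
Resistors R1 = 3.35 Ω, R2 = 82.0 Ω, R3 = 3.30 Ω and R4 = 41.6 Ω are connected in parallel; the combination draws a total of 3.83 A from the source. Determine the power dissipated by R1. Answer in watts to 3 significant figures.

Only the total current is stated, so first find the parallel equivalent to get the voltage across the combination.
1/R_eq = 1/3.35 + 1/82.0 + 1/3.30 + 1/41.6 ⇒ R_eq = 1.568 Ω
V = I_total × R_eq = 3.830 × 1.568 = 6.005 V
P_R1 = V² / R1 = (6.005)² / 3.35 = 10.77 W

10.8 W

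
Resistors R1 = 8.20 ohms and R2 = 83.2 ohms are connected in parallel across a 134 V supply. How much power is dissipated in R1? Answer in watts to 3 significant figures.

R1 sits directly across the source, so P = V²/R with V = 134 V.
P_R1 = V² / R1 = (134)² / 8.20 Ω = 2190 W

2190 W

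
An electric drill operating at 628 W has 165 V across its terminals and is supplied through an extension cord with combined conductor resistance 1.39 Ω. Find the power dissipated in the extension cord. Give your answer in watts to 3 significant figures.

20.1 W

The extension cord and load are in series, so the same current flows in both; the loss is I²R_line.
I = P / V = 628 / 165 = 3.806 A through the extension cord.
P_line = I² R_line = (3.806)² × 1.39 = 20.14 W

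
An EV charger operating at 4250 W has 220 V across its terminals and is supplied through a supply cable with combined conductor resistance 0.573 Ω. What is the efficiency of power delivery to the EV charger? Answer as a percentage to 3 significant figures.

I = P / V = 4250 / 220 = 19.32 A through the supply cable.
P_line = I² R_line = (19.32)² × 0.573 = 213.8 W
P_source = P_load + P_line = 4250 + 213.8 = 4464 W
η = P_load / P_source = 4250 / 4464 = 0.9521

95.2 %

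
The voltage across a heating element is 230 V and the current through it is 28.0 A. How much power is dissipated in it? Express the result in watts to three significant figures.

Since both terminal voltage and current are stated, P = V I gives the power in one step.
P = 230 V × 28.00 A = 6440 W

6440 W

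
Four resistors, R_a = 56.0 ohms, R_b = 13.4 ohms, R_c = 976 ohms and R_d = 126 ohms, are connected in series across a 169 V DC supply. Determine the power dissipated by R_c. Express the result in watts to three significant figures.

20.3 W

In a series string the same current flows through every resistor — find that current, then P = I²R for the one we want.
R_total = 56.0 + 13.4 + 976 + 126 = 1171 Ω
I = V / R_total = 169 / 1171 = 0.1443 A
P_R_c = I² × R_c = (0.1443)² × 976 = 20.31 W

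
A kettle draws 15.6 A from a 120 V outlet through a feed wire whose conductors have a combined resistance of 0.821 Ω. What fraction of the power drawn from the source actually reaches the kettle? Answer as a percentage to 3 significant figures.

The feed wire carries the full 15.6 A.
P_line = I² R_line = (15.60)² × 0.821 = 199.8 W
P_source = V I = 120 × 15.60 = 1872 W; P_load = 1672 W
η = P_load / P_source = 1672 / 1872 = 0.8933

89.3 %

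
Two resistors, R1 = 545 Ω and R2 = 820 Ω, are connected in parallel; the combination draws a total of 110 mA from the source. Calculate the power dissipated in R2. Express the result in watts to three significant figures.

We need the common branch voltage; get it from I_total × R_eq, then P = V²/R for the branch.
1/R_eq = 1/545 + 1/820 ⇒ R_eq = 327.4 Ω
V = I_total × R_eq = 0.1100 × 327.4 = 36.01 V
P_R2 = V² / R2 = (36.01)² / 820 = 1.582 W

1.58 W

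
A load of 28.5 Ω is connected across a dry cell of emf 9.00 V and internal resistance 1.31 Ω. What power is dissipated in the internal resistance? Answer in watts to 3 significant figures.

Internal loss is I²r, with I set by the total series resistance r+R.
I = ε / (r + R) = 9.00 / (1.31 + 28.5) = 0.3019 A
P_int = I² r = (0.3019)² × 1.31 = 0.1194 W

0.119 W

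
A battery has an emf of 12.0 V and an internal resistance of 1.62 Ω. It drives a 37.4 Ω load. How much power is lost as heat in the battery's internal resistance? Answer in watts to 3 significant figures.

Internal loss is I²r, with I set by the total series resistance r+R.
I = ε / (r + R) = 12.0 / (1.62 + 37.4) = 0.3075 A
P_int = I² r = (0.3075)² × 1.62 = 0.1532 W

0.153 W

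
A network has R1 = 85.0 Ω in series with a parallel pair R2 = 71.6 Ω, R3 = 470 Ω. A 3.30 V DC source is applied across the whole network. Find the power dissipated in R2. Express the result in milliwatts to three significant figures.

First combine the parallel branches into one equivalent R_p, then R1 + R_p is a series pair.
R_p = (71.6×470)/(71.6+470) = 62.13 Ω
R_total = 85.0 + 62.13 = 147.1 Ω
I = V / R_total = 3.30 / 147.1 = 0.02243 A
Voltage across the parallel pair: V_p = I × R_p = 0.02243 × 62.13 = 1.394 V
R2 is across V_p, so use P = V²/R for that branch.
P_R2 = (1.394)² / 71.6 = 0.02712 W

27.1 mW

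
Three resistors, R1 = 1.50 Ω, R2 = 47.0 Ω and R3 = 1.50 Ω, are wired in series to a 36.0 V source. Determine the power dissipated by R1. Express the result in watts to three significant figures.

In a series string the same current flows through every resistor — find that current, then P = I²R for the one we want.
R_total = 1.50 + 47.0 + 1.50 = 50.00 Ω
I = V / R_total = 36.0 / 50.00 = 0.7200 A
P_R1 = I² × R1 = (0.7200)² × 1.50 = 0.7776 W

0.778 W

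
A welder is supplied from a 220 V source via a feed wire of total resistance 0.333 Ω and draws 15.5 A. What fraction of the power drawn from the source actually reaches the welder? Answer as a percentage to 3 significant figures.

The feed wire carries the full 15.5 A.
P_line = I² R_line = (15.50)² × 0.333 = 80.00 W
P_source = V I = 220 × 15.50 = 3410 W; P_load = 3330 W
η = P_load / P_source = 3330 / 3410 = 0.9765

97.7 %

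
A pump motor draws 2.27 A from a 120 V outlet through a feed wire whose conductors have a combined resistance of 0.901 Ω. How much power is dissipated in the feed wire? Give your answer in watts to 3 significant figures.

4.64 W

The feed wire is a series resistance carrying the load current; its dissipation is I²R_line.
The feed wire carries the full 2.27 A.
P_line = I² R_line = (2.270)² × 0.901 = 4.643 W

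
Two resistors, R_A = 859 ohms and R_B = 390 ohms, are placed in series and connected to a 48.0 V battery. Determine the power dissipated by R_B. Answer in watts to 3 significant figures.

The current is common to all series resistors; compute it, then apply P = I²R for the target.
R_total = 859 + 390 = 1249 Ω
I = V / R_total = 48.0 / 1249 = 0.03843 A
P_R_B = I² × R_B = (0.03843)² × 390 = 0.5760 W

0.576 W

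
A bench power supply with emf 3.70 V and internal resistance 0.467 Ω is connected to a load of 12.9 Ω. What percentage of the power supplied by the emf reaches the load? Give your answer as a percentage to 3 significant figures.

Efficiency is P_load / P_total. With a series r and R sharing the same I, P = I²R for each, so η = R/(R+r).
η = R / (R + r) = 12.9 / (12.9 + 0.467) = 0.9651

96.5 %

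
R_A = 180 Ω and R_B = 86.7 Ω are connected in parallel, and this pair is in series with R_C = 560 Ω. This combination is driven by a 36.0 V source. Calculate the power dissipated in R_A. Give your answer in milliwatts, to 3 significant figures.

Combine R_A and R_B into their parallel equivalent first, reducing the network to two series resistors.
R_p = (180×86.7)/(180+86.7) = 58.52 Ω
R_total = R_p + 560 = 58.52 + 560 = 618.5 Ω
I = V / R_total = 36.0 / 618.5 = 0.05820 A
Voltage across the parallel pair: V_p = I × R_p = 0.05820 × 58.52 = 3.406 V
R_A has V_p across it, so P = V_p²/R_A.
P_R_A = (3.406)² / 180 = 0.06444 W

64.4 mW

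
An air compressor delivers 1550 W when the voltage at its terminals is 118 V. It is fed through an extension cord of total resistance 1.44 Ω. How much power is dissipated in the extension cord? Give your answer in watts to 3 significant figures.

The extension cord and load are in series, so the same current flows in both; the loss is I²R_line.
I = P / V = 1550 / 118 = 13.14 A through the extension cord.
P_line = I² R_line = (13.14)² × 1.44 = 248.5 W

248 W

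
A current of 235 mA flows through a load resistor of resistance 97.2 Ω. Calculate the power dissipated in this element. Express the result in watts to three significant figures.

5.37 W

The current through and the resistance of the element are both given; use P = I²R.
P = (0.2350 A)² × 97.2 Ω = 5.368 W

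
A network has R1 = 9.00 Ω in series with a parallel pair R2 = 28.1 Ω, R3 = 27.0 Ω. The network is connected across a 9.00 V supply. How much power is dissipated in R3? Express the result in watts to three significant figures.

1.10 W

First combine the parallel branches into one equivalent R_p, then R1 + R_p is a series pair.
R_p = (28.1×27.0)/(28.1+27.0) = 13.77 Ω
R_total = 9.00 + 13.77 = 22.77 Ω
I = V / R_total = 9.00 / 22.77 = 0.3953 A
Voltage across the parallel pair: V_p = I × R_p = 0.3953 × 13.77 = 5.443 V
R3 is across V_p, so use P = V²/R for that branch.
P_R3 = (5.443)² / 27.0 = 1.097 W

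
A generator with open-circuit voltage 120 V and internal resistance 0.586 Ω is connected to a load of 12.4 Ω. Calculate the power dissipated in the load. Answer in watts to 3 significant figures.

1060 W

The internal resistance and the load are in series, so the same I flows through both; get I from ε/(r+R), then I²R for the load.
I = ε / (r + R) = 120 / (0.586 + 12.4) = 9.241 A
P_load = I² R = (9.241)² × 12.4 = 1059 W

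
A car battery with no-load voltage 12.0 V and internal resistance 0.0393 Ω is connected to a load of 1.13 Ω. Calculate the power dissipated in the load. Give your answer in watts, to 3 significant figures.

119 W

Find the circuit current first, then P = I²R for the load (series elements share I).
I = ε / (r + R) = 12.0 / (0.0393 + 1.13) = 10.26 A
P_load = I² R = (10.26)² × 1.13 = 119.0 W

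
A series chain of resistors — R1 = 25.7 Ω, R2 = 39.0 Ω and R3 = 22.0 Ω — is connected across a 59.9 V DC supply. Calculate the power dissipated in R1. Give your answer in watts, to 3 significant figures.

12.3 W

In a series string the same current flows through every resistor — find that current, then P = I²R for the one we want.
R_total = 25.7 + 39.0 + 22.0 = 86.70 Ω
I = V / R_total = 59.9 / 86.70 = 0.6909 A
P_R1 = I² × R1 = (0.6909)² × 25.7 = 12.27 W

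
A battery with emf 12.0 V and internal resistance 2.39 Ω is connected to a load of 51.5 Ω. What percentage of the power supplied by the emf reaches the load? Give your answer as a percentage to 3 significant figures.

95.6 %

Efficiency is P_load / P_total. With a series r and R sharing the same I, P = I²R for each, so η = R/(R+r).
η = R / (R + r) = 51.5 / (51.5 + 2.39) = 0.9557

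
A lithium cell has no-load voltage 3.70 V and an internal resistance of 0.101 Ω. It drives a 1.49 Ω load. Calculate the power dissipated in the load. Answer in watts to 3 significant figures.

The internal resistance and the load are in series, so the same I flows through both; get I from ε/(r+R), then I²R for the load.
I = ε / (r + R) = 3.70 / (0.101 + 1.49) = 2.326 A
P_load = I² R = (2.326)² × 1.49 = 8.058 W

8.06 W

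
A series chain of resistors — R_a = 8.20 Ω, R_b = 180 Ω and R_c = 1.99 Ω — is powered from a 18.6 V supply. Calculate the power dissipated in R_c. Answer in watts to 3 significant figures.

0.0190 W

Since the resistors are in series they all carry the loop current I = V/R_total; the power in any one is I²R.
R_total = 8.20 + 180 + 1.99 = 190.2 Ω
I = V / R_total = 18.6 / 190.2 = 0.09780 A
P_R_c = I² × R_c = (0.09780)² × 1.99 = 0.01903 W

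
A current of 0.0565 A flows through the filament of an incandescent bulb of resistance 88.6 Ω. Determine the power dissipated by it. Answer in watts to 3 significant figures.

0.283 W

Knowing I and R, the power is just I²R — no need to find V first.
P = (0.05650 A)² × 88.6 Ω = 0.2828 W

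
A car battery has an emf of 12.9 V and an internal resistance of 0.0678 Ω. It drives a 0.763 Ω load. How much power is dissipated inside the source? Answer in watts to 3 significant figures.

The internal resistance carries the same current as the load; P_int = I²r.
I = ε / (r + R) = 12.9 / (0.0678 + 0.763) = 15.53 A
P_int = I² r = (15.53)² × 0.0678 = 16.35 W

16.3 W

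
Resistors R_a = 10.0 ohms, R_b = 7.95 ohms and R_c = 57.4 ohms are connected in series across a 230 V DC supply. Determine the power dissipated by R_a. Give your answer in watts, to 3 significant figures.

93.2 W

Every series element carries the same I. Get I from the total resistance, then P = I² × R_a.
R_total = 10.0 + 7.95 + 57.4 = 75.35 Ω
I = V / R_total = 230 / 75.35 = 3.052 A
P_R_a = I² × R_a = (3.052)² × 10.0 = 93.17 W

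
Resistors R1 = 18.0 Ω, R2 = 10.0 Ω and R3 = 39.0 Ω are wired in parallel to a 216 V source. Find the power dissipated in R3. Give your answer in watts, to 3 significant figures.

1200 W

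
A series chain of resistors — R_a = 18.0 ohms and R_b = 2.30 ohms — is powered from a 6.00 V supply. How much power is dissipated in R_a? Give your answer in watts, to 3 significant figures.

The current is common to all series resistors; compute it, then apply P = I²R for the target.
R_total = 18.0 + 2.30 = 20.30 Ω
I = V / R_total = 6.00 / 20.30 = 0.2956 A
P_R_a = I² × R_a = (0.2956)² × 18.0 = 1.572 W

1.57 W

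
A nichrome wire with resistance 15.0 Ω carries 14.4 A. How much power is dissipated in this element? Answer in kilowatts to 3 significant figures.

The current through and the resistance of the element are both given; use P = I²R.
P = (14.40 A)² × 15.0 Ω = 3110 W

3.11 kW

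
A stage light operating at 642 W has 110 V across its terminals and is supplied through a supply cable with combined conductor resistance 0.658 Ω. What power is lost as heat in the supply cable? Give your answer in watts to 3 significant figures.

22.4 W

Only the current and the line resistance are needed for the I²R loss.
I = P / V = 642 / 110 = 5.836 A through the supply cable.
P_line = I² R_line = (5.836)² × 0.658 = 22.41 W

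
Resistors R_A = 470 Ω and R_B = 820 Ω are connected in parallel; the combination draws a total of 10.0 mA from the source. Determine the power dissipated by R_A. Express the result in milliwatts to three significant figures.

19.0 mW

Parallel branches share V, not I — compute V via R_eq, then use V²/R for the target branch.
1/R_eq = 1/470 + 1/820 ⇒ R_eq = 298.8 Ω
V = I_total × R_eq = 0.01000 × 298.8 = 2.988 V
P_R_A = V² / R_A = (2.988)² / 470 = 0.01899 W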